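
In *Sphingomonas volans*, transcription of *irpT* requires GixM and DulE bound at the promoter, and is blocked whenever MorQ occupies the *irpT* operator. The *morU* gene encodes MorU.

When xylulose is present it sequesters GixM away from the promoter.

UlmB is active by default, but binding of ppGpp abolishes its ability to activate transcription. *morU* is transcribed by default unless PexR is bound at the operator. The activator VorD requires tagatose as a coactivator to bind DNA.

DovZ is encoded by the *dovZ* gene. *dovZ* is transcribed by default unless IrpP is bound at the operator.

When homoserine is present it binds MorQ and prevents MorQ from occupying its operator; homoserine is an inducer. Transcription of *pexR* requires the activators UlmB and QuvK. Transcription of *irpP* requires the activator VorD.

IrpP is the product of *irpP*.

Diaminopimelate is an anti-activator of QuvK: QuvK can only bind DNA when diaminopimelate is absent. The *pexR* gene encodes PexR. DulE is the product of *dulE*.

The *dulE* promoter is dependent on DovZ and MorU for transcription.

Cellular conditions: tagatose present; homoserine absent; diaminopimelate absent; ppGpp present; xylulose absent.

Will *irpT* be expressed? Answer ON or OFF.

Xylulose is absent, so GixM is active.
Homoserine is absent, so MorQ is active.
Tagatose is present, so VorD is active.
No repressor is bound and VorD is active, so *irpP* is transcribed.
So IrpP is produced and active.
With repressor IrpP bound, *dovZ* is not transcribed.
So DovZ is not produced.
ppGpp is present, so UlmB is inactive.
Diaminopimelate is absent, so QuvK is active.
Required activator UlmB is absent, so *pexR* is not transcribed.
So PexR is not produced.
With no repressor bound, *morU* is transcribed.
So MorU is produced and active.
Required activator DovZ is absent, so *dulE* is not transcribed.
So DulE is not produced.
With repressor MorQ bound, *irpT* is not transcribed.

OFF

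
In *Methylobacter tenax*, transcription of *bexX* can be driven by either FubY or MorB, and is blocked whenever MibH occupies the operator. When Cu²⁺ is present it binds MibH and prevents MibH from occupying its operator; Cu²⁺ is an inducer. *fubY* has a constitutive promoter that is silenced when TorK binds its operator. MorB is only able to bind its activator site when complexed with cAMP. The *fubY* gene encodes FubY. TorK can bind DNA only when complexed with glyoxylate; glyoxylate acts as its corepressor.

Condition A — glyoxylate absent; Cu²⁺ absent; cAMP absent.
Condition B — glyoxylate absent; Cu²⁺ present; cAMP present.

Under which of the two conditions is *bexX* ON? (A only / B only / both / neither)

Condition A:
Glyoxylate is absent, so TorK is inactive.
With no repressor bound, *fubY* is transcribed.
So FubY is produced and active.
Cu²⁺ is absent, so MibH is active.
cAMP is absent, so MorB is inactive.
With repressor MibH bound, *bexX* is not transcribed.
→ *bexX* is OFF in A.
Condition B:
Glyoxylate is absent, so TorK is inactive.
With no repressor bound, *fubY* is transcribed.
So FubY is produced and active.
Cu²⁺ is present, so MibH is inactive.
cAMP is present, so MorB is active.
Activator FubY is present, so *bexX* is transcribed.
→ *bexX* is ON in B.

B only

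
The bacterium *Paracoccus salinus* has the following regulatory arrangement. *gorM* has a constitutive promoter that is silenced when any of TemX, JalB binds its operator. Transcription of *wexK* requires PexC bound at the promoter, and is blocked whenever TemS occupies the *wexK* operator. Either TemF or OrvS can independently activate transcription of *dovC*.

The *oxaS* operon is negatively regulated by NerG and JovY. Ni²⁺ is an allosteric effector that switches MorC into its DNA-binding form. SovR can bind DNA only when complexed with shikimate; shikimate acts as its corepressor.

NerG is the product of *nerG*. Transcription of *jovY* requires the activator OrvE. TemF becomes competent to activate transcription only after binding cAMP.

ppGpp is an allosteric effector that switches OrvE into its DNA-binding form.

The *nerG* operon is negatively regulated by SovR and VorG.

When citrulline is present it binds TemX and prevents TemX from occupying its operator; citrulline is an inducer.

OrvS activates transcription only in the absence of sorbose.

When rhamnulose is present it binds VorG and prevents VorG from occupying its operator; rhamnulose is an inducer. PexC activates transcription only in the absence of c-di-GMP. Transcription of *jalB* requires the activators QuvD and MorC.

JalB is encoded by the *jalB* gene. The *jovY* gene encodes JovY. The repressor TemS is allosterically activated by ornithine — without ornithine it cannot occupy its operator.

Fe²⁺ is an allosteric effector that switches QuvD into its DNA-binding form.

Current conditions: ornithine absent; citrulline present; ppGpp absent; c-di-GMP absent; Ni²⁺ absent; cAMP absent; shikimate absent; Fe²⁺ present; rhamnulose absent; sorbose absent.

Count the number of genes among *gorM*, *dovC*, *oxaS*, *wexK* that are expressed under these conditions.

4

Citrulline is present, so TemX is inactive.
Fe²⁺ is present, so QuvD is active.
Ni²⁺ is absent, so MorC is inactive.
Required activator MorC is absent, so *jalB* is not transcribed.
So JalB is not produced.
With no repressor bound, *gorM* is transcribed.
→ *gorM* is ON.
cAMP is absent, so TemF is inactive.
Sorbose is absent, so OrvS is active.
Activator OrvS is present, so *dovC* is transcribed.
→ *dovC* is ON.
Shikimate is absent, so SovR is inactive.
Rhamnulose is absent, so VorG is active.
With repressor VorG bound, *nerG* is not transcribed.
So NerG is not produced.
ppGpp is absent, so OrvE is inactive.
Required activator OrvE is absent, so *jovY* is not transcribed.
So JovY is not produced.
With no repressor bound, *oxaS* is transcribed.
→ *oxaS* is ON.
Ornithine is absent, so TemS is inactive.
c-di-GMP is absent, so PexC is active.
No repressor is bound and PexC is active, so *wexK* is transcribed.
→ *wexK* is ON.
4 of the 4 genes are transcribed.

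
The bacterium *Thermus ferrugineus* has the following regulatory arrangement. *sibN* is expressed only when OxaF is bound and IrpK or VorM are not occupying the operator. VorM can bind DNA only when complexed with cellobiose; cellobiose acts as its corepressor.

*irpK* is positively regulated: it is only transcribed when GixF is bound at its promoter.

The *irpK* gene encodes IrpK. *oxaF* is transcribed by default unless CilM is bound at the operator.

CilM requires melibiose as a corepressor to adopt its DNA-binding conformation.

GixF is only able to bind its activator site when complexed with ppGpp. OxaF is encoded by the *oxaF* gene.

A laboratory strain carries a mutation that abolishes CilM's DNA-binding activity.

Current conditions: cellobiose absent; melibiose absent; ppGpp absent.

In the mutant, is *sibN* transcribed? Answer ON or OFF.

CilM is non-functional in this strain, so it has no effect.
With no repressor bound, *oxaF* is transcribed.
So OxaF is produced and active.
ppGpp is absent, so GixF is inactive.
Required activator GixF is absent, so *irpK* is not transcribed.
So IrpK is not produced.
Cellobiose is absent, so VorM is inactive.
No repressor is bound and OxaF is active, so *sibN* is transcribed.

ON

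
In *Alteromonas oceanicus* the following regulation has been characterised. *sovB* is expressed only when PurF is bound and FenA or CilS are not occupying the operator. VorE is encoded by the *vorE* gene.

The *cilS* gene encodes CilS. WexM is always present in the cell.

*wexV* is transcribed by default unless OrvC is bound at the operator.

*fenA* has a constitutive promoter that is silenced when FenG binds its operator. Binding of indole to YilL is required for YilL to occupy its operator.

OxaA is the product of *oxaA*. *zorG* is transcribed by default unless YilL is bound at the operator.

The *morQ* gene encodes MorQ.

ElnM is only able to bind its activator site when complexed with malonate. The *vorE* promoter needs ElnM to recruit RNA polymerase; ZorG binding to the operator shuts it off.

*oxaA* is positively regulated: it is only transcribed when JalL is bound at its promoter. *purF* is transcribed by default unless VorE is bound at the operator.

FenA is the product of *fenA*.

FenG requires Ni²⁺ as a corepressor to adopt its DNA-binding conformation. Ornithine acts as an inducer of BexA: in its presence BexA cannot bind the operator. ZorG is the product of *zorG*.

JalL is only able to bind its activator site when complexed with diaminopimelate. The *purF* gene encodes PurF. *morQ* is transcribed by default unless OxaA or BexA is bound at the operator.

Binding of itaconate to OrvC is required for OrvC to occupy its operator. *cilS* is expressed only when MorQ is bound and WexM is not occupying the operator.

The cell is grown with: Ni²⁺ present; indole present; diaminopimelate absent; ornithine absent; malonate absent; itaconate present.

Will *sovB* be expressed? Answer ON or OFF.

ON

Indole is present, so YilL is active.
With repressor YilL bound, *zorG* is not transcribed.
So ZorG is not produced.
Malonate is absent, so ElnM is inactive.
Required activator ElnM is absent, so *vorE* is not transcribed.
So VorE is not produced.
With no repressor bound, *purF* is transcribed.
So PurF is produced and active.
Ni²⁺ is present, so FenG is active.
With repressor FenG bound, *fenA* is not transcribed.
So FenA is not produced.
WexM is produced constitutively and is active.
Diaminopimelate is absent, so JalL is inactive.
Required activator JalL is absent, so *oxaA* is not transcribed.
So OxaA is not produced.
Ornithine is absent, so BexA is active.
With repressor BexA bound, *morQ* is not transcribed.
So MorQ is not produced.
With repressor WexM bound, *cilS* is not transcribed.
So CilS is not produced.
No repressor is bound and PurF is active, so *sovB* is transcribed.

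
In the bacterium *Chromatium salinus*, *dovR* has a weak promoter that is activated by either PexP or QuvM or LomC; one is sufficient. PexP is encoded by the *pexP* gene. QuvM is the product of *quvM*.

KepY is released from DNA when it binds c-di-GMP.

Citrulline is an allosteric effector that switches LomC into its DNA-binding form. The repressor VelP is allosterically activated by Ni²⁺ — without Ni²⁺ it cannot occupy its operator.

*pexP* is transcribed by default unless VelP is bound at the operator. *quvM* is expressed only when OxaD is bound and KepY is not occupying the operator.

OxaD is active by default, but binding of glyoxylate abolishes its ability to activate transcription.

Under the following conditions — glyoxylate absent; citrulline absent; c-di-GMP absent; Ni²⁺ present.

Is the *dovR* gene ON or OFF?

OFF

Ni²⁺ is present, so VelP is active.
With repressor VelP bound, *pexP* is not transcribed.
So PexP is not produced.
Glyoxylate is absent, so OxaD is active.
c-di-GMP is absent, so KepY is active.
With repressor KepY bound, *quvM* is not transcribed.
So QuvM is not produced.
Citrulline is absent, so LomC is inactive.
No activator is available at the *dovR* promoter, so *dovR* is not transcribed.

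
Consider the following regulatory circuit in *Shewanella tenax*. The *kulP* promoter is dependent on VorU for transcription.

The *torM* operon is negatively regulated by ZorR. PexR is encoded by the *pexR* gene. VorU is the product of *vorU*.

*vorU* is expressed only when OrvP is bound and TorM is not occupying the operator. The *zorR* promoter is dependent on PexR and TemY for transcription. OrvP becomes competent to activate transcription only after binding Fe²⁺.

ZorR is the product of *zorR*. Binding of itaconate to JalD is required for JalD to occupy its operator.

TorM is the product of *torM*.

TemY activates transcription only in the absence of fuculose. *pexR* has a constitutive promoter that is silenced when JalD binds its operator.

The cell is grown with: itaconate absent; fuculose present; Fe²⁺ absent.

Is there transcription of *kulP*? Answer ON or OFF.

Itaconate is absent, so JalD is inactive.
With no repressor bound, *pexR* is transcribed.
So PexR is produced and active.
Fuculose is present, so TemY is inactive.
Required activator TemY is absent, so *zorR* is not transcribed.
So ZorR is not produced.
With no repressor bound, *torM* is transcribed.
So TorM is produced and active.
Fe²⁺ is absent, so OrvP is inactive.
With repressor TorM bound, *vorU* is not transcribed.
So VorU is not produced.
Required activator VorU is absent, so *kulP* is not transcribed.

OFF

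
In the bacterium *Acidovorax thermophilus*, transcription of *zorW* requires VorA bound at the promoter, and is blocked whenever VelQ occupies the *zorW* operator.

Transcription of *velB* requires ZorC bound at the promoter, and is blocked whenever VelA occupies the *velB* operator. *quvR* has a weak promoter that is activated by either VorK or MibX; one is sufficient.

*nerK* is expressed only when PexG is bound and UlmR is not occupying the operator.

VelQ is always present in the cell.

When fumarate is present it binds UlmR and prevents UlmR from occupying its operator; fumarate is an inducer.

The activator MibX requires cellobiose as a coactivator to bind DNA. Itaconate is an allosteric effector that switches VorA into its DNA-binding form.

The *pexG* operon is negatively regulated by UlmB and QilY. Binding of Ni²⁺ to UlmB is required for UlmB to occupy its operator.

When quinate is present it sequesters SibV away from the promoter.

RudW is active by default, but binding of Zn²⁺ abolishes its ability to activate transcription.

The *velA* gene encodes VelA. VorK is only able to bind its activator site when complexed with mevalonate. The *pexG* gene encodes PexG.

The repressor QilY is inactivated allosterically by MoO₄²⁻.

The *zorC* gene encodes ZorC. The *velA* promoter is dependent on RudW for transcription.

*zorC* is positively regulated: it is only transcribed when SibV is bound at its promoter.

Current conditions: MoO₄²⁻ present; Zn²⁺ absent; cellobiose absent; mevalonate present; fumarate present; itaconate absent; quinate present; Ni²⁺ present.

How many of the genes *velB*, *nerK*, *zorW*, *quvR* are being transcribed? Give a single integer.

Quinate is present, so SibV is inactive.
Required activator SibV is absent, so *zorC* is not transcribed.
So ZorC is not produced.
Zn²⁺ is absent, so RudW is active.
No repressor is bound and RudW is active, so *velA* is transcribed.
So VelA is produced and active.
With repressor VelA bound, *velB* is not transcribed.
→ *velB* is OFF.
Ni²⁺ is present, so UlmB is active.
MoO₄²⁻ is present, so QilY is inactive.
With repressor UlmB bound, *pexG* is not transcribed.
So PexG is not produced.
Fumarate is present, so UlmR is inactive.
Required activator PexG is absent, so *nerK* is not transcribed.
→ *nerK* is OFF.
Itaconate is absent, so VorA is inactive.
VelQ is produced constitutively and is active.
With repressor VelQ bound, *zorW* is not transcribed.
→ *zorW* is OFF.
Mevalonate is present, so VorK is active.
Cellobiose is absent, so MibX is inactive.
Activator VorK is present, so *quvR* is transcribed.
→ *quvR* is ON.
1 of the 4 genes is transcribed.

1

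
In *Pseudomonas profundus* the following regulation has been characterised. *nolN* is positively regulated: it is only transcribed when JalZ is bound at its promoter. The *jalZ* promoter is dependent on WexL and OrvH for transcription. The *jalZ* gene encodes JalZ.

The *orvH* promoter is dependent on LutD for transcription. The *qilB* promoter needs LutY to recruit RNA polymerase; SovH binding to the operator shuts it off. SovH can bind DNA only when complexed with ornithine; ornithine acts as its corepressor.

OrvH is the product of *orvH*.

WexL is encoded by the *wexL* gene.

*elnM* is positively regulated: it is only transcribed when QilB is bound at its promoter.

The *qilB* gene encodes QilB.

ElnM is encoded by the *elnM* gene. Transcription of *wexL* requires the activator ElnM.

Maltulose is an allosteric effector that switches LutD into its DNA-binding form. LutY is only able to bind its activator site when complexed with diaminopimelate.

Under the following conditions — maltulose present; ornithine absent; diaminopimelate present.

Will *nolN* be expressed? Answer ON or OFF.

ON

Diaminopimelate is present, so LutY is active.
Ornithine is absent, so SovH is inactive.
No repressor is bound and LutY is active, so *qilB* is transcribed.
So QilB is produced and active.
No repressor is bound and QilB is active, so *elnM* is transcribed.
So ElnM is produced and active.
No repressor is bound and ElnM is active, so *wexL* is transcribed.
So WexL is produced and active.
Maltulose is present, so LutD is active.
No repressor is bound and LutD is active, so *orvH* is transcribed.
So OrvH is produced and active.
No repressor is bound and WexL and OrvH are active, so *jalZ* is transcribed.
So JalZ is produced and active.
No repressor is bound and JalZ is active, so *nolN* is transcribed.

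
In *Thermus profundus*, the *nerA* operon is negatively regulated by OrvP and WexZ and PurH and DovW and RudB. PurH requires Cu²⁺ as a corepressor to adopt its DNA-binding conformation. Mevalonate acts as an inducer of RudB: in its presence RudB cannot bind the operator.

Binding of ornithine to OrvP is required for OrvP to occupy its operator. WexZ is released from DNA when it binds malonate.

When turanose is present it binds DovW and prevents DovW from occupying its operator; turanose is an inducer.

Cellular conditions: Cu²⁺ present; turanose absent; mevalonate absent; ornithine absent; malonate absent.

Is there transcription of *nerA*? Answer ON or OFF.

Ornithine is absent, so OrvP is inactive.
Malonate is absent, so WexZ is active.
Cu²⁺ is present, so PurH is active.
Turanose is absent, so DovW is active.
Mevalonate is absent, so RudB is active.
With repressor WexZ bound, *nerA* is not transcribed.

OFF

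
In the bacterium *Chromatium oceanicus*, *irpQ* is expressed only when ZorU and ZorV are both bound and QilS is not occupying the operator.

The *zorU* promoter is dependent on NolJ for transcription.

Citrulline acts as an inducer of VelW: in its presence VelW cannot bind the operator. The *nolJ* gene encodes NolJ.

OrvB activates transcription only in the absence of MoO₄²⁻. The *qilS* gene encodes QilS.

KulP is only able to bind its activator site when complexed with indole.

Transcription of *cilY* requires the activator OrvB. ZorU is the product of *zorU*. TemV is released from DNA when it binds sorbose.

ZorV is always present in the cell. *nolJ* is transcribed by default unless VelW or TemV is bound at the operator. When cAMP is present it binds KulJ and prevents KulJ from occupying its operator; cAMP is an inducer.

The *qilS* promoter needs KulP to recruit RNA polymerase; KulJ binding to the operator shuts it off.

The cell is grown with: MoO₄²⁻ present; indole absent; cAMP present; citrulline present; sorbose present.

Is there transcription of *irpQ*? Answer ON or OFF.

Citrulline is present, so VelW is inactive.
Sorbose is present, so TemV is inactive.
With no repressor bound, *nolJ* is transcribed.
So NolJ is produced and active.
No repressor is bound and NolJ is active, so *zorU* is transcribed.
So ZorU is produced and active.
cAMP is present, so KulJ is inactive.
Indole is absent, so KulP is inactive.
Required activator KulP is absent, so *qilS* is not transcribed.
So QilS is not produced.
ZorV is produced constitutively and is active.
No repressor is bound and ZorU and ZorV are active, so *irpQ* is transcribed.

ON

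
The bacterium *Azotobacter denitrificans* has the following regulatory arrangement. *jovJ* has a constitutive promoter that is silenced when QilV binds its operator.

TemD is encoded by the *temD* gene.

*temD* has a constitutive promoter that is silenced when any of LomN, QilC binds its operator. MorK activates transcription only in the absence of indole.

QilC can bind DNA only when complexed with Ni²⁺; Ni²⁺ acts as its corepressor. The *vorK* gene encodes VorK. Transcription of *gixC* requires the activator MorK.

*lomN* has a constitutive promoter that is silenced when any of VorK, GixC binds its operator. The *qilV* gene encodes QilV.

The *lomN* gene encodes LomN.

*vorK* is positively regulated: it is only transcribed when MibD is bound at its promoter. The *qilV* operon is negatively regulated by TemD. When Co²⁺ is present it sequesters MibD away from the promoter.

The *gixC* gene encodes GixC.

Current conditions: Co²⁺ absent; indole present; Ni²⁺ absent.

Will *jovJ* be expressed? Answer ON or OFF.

Co²⁺ is absent, so MibD is active.
No repressor is bound and MibD is active, so *vorK* is transcribed.
So VorK is produced and active.
Indole is present, so MorK is inactive.
Required activator MorK is absent, so *gixC* is not transcribed.
So GixC is not produced.
With repressor VorK bound, *lomN* is not transcribed.
So LomN is not produced.
Ni²⁺ is absent, so QilC is inactive.
With no repressor bound, *temD* is transcribed.
So TemD is produced and active.
With repressor TemD bound, *qilV* is not transcribed.
So QilV is not produced.
With no repressor bound, *jovJ* is transcribed.

ON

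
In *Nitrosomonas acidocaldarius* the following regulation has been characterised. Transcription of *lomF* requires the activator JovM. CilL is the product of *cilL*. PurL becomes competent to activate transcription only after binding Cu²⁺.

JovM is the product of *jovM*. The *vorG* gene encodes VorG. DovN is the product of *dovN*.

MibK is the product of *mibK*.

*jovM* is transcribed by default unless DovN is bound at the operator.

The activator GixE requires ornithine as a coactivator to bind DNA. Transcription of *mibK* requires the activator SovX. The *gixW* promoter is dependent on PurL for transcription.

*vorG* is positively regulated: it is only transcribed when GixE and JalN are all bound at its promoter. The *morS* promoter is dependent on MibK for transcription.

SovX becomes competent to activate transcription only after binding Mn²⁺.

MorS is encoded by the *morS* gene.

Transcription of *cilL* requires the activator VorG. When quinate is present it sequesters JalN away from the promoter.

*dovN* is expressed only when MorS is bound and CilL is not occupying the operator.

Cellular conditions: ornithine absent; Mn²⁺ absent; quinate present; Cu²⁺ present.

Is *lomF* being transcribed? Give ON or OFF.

ON

Ornithine is absent, so GixE is inactive.
Quinate is present, so JalN is inactive.
Required activator GixE is absent, so *vorG* is not transcribed.
So VorG is not produced.
Required activator VorG is absent, so *cilL* is not transcribed.
So CilL is not produced.
Mn²⁺ is absent, so SovX is inactive.
Required activator SovX is absent, so *mibK* is not transcribed.
So MibK is not produced.
Required activator MibK is absent, so *morS* is not transcribed.
So MorS is not produced.
Required activator MorS is absent, so *dovN* is not transcribed.
So DovN is not produced.
With no repressor bound, *jovM* is transcribed.
So JovM is produced and active.
No repressor is bound and JovM is active, so *lomF* is transcribed.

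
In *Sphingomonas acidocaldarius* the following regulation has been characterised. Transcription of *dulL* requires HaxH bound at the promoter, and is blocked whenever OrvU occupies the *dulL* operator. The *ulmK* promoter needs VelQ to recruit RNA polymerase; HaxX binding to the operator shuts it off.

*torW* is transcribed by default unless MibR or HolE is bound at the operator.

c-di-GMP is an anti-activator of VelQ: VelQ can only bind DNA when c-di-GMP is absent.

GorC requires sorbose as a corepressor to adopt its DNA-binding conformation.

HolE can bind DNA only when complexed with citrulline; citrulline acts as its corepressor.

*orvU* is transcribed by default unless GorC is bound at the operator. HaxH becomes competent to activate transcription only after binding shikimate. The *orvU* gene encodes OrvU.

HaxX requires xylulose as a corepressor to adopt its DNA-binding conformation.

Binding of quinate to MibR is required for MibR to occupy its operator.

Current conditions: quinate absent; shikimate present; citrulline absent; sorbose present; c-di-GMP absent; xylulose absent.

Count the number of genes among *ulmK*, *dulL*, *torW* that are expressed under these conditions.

3

c-di-GMP is absent, so VelQ is active.
Xylulose is absent, so HaxX is inactive.
No repressor is bound and VelQ is active, so *ulmK* is transcribed.
→ *ulmK* is ON.
Sorbose is present, so GorC is active.
With repressor GorC bound, *orvU* is not transcribed.
So OrvU is not produced.
Shikimate is present, so HaxH is active.
No repressor is bound and HaxH is active, so *dulL* is transcribed.
→ *dulL* is ON.
Quinate is absent, so MibR is inactive.
Citrulline is absent, so HolE is inactive.
With no repressor bound, *torW* is transcribed.
→ *torW* is ON.
3 of the 3 genes are transcribed.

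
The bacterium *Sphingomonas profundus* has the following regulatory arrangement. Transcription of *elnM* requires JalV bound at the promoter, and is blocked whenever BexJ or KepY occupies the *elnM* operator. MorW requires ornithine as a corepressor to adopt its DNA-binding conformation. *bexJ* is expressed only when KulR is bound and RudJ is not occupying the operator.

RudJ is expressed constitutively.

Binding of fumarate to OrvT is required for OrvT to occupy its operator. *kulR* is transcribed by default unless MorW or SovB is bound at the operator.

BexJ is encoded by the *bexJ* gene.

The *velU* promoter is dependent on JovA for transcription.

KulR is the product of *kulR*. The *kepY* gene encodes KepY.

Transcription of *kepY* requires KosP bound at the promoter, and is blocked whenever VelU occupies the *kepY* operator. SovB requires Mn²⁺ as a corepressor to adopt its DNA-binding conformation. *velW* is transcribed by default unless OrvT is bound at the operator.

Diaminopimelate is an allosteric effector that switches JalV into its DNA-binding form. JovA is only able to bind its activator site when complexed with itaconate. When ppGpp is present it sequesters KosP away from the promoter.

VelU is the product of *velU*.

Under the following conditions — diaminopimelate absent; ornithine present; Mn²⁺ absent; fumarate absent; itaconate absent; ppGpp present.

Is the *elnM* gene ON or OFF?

Diaminopimelate is absent, so JalV is inactive.
Ornithine is present, so MorW is active.
Mn²⁺ is absent, so SovB is inactive.
With repressor MorW bound, *kulR* is not transcribed.
So KulR is not produced.
RudJ is produced constitutively and is active.
With repressor RudJ bound, *bexJ* is not transcribed.
So BexJ is not produced.
ppGpp is present, so KosP is inactive.
Itaconate is absent, so JovA is inactive.
Required activator JovA is absent, so *velU* is not transcribed.
So VelU is not produced.
Required activator KosP is absent, so *kepY* is not transcribed.
So KepY is not produced.
Required activator JalV is absent, so *elnM* is not transcribed.

OFF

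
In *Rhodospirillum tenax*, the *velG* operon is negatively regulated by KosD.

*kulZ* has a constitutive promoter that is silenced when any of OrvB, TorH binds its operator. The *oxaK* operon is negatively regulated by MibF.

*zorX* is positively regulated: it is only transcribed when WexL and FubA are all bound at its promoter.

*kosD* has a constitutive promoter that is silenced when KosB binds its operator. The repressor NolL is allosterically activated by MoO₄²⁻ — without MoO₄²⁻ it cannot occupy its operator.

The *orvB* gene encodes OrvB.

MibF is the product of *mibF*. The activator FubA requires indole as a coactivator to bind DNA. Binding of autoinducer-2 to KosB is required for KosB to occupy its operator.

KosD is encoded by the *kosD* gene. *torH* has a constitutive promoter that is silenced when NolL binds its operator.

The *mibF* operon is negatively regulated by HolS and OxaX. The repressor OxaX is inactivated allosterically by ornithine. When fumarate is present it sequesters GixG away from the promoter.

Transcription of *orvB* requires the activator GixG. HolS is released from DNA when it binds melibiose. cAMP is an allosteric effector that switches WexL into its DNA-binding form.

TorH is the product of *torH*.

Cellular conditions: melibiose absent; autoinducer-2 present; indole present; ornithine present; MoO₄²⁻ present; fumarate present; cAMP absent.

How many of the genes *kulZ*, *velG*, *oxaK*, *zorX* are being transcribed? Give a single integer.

3

Fumarate is present, so GixG is inactive.
Required activator GixG is absent, so *orvB* is not transcribed.
So OrvB is not produced.
MoO₄²⁻ is present, so NolL is active.
With repressor NolL bound, *torH* is not transcribed.
So TorH is not produced.
With no repressor bound, *kulZ* is transcribed.
→ *kulZ* is ON.
Autoinducer-2 is present, so KosB is active.
With repressor KosB bound, *kosD* is not transcribed.
So KosD is not produced.
With no repressor bound, *velG* is transcribed.
→ *velG* is ON.
Melibiose is absent, so HolS is active.
Ornithine is present, so OxaX is inactive.
With repressor HolS bound, *mibF* is not transcribed.
So MibF is not produced.
With no repressor bound, *oxaK* is transcribed.
→ *oxaK* is ON.
cAMP is absent, so WexL is inactive.
Indole is present, so FubA is active.
Required activator WexL is absent, so *zorX* is not transcribed.
→ *zorX* is OFF.
3 of the 4 genes are transcribed.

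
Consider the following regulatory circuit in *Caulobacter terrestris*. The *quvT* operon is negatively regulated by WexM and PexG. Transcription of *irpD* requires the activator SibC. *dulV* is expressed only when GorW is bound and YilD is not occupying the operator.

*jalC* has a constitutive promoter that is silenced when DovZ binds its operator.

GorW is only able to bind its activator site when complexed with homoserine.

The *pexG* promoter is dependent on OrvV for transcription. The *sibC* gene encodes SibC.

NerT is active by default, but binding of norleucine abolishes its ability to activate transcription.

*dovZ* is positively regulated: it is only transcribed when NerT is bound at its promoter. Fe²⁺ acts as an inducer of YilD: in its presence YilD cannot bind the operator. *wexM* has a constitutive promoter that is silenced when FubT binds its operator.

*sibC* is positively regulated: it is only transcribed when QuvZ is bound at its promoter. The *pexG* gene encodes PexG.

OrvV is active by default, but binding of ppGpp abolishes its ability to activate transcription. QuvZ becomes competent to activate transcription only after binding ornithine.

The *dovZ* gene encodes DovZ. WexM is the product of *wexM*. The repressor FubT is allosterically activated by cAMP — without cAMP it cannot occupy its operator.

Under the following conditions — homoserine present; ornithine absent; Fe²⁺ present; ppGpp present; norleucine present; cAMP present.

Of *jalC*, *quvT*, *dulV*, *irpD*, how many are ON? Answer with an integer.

3

Norleucine is present, so NerT is inactive.
Required activator NerT is absent, so *dovZ* is not transcribed.
So DovZ is not produced.
With no repressor bound, *jalC* is transcribed.
→ *jalC* is ON.
cAMP is present, so FubT is active.
With repressor FubT bound, *wexM* is not transcribed.
So WexM is not produced.
ppGpp is present, so OrvV is inactive.
Required activator OrvV is absent, so *pexG* is not transcribed.
So PexG is not produced.
With no repressor bound, *quvT* is transcribed.
→ *quvT* is ON.
Homoserine is present, so GorW is active.
Fe²⁺ is present, so YilD is inactive.
No repressor is bound and GorW is active, so *dulV* is transcribed.
→ *dulV* is ON.
Ornithine is absent, so QuvZ is inactive.
Required activator QuvZ is absent, so *sibC* is not transcribed.
So SibC is not produced.
Required activator SibC is absent, so *irpD* is not transcribed.
→ *irpD* is OFF.
3 of the 4 genes are transcribed.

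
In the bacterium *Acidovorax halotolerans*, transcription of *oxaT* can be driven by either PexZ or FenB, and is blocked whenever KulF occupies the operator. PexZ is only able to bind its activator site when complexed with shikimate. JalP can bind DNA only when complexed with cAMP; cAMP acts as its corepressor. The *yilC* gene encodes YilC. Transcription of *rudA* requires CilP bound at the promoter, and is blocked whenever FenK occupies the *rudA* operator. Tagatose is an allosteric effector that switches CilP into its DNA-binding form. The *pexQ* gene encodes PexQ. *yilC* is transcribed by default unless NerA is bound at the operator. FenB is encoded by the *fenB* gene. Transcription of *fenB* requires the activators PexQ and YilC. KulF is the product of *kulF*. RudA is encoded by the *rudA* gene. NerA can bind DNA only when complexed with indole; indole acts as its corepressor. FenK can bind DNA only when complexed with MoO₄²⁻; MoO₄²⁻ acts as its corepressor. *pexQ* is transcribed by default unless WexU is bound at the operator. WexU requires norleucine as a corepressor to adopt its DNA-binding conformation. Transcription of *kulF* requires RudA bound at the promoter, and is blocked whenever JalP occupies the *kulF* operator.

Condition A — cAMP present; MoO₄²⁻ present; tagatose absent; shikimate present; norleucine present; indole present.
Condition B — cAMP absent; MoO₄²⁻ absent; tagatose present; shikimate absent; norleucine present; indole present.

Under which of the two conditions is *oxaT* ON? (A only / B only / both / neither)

A only

Condition A:
cAMP is present, so JalP is active.
MoO₄²⁻ is present, so FenK is active.
Tagatose is absent, so CilP is inactive.
With repressor FenK bound, *rudA* is not transcribed.
So RudA is not produced.
With repressor JalP bound, *kulF* is not transcribed.
So KulF is not produced.
Shikimate is present, so PexZ is active.
Norleucine is present, so WexU is active.
With repressor WexU bound, *pexQ* is not transcribed.
So PexQ is not produced.
Indole is present, so NerA is active.
With repressor NerA bound, *yilC* is not transcribed.
So YilC is not produced.
Required activator PexQ is absent, so *fenB* is not transcribed.
So FenB is not produced.
Activator PexZ is present, so *oxaT* is transcribed.
→ *oxaT* is ON in A.
Condition B:
cAMP is absent, so JalP is inactive.
MoO₄²⁻ is absent, so FenK is inactive.
Tagatose is present, so CilP is active.
No repressor is bound and CilP is active, so *rudA* is transcribed.
So RudA is produced and active.
No repressor is bound and RudA is active, so *kulF* is transcribed.
So KulF is produced and active.
Shikimate is absent, so PexZ is inactive.
Norleucine is present, so WexU is active.
With repressor WexU bound, *pexQ* is not transcribed.
So PexQ is not produced.
Indole is present, so NerA is active.
With repressor NerA bound, *yilC* is not transcribed.
So YilC is not produced.
Required activator PexQ is absent, so *fenB* is not transcribed.
So FenB is not produced.
With repressor KulF bound, *oxaT* is not transcribed.
→ *oxaT* is OFF in B.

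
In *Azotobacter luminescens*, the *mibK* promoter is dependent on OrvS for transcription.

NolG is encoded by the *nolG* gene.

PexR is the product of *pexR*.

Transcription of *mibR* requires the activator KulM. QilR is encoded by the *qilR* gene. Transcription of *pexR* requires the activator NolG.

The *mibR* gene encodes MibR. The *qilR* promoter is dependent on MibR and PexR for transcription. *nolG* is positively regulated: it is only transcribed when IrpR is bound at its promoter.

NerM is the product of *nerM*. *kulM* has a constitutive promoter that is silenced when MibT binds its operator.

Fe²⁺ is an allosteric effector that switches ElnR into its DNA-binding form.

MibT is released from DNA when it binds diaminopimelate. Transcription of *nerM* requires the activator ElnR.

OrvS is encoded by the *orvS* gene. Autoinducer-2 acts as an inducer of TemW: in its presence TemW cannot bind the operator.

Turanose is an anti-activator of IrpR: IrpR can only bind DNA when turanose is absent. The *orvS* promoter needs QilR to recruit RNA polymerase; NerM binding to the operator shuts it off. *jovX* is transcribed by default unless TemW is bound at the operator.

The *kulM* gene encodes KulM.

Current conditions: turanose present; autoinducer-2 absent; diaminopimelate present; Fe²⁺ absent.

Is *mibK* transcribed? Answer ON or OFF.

OFF

Diaminopimelate is present, so MibT is inactive.
With no repressor bound, *kulM* is transcribed.
So KulM is produced and active.
No repressor is bound and KulM is active, so *mibR* is transcribed.
So MibR is produced and active.
Turanose is present, so IrpR is inactive.
Required activator IrpR is absent, so *nolG* is not transcribed.
So NolG is not produced.
Required activator NolG is absent, so *pexR* is not transcribed.
So PexR is not produced.
Required activator PexR is absent, so *qilR* is not transcribed.
So QilR is not produced.
Fe²⁺ is absent, so ElnR is inactive.
Required activator ElnR is absent, so *nerM* is not transcribed.
So NerM is not produced.
Required activator QilR is absent, so *orvS* is not transcribed.
So OrvS is not produced.
Required activator OrvS is absent, so *mibK* is not transcribed.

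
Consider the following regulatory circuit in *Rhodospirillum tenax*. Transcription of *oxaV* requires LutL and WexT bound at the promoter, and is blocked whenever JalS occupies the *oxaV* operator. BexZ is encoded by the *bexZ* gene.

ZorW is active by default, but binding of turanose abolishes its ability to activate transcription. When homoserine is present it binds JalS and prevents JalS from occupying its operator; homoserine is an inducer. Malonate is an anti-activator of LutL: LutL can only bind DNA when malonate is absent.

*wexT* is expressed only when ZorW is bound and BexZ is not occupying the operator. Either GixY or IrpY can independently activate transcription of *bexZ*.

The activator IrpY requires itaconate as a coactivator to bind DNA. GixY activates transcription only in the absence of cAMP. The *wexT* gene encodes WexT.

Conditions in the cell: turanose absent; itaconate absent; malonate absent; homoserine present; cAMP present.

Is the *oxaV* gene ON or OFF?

Malonate is absent, so LutL is active.
Homoserine is present, so JalS is inactive.
cAMP is present, so GixY is inactive.
Itaconate is absent, so IrpY is inactive.
No activator is available at the *bexZ* promoter, so *bexZ* is not transcribed.
So BexZ is not produced.
Turanose is absent, so ZorW is active.
No repressor is bound and ZorW is active, so *wexT* is transcribed.
So WexT is produced and active.
No repressor is bound and LutL and WexT are active, so *oxaV* is transcribed.

ON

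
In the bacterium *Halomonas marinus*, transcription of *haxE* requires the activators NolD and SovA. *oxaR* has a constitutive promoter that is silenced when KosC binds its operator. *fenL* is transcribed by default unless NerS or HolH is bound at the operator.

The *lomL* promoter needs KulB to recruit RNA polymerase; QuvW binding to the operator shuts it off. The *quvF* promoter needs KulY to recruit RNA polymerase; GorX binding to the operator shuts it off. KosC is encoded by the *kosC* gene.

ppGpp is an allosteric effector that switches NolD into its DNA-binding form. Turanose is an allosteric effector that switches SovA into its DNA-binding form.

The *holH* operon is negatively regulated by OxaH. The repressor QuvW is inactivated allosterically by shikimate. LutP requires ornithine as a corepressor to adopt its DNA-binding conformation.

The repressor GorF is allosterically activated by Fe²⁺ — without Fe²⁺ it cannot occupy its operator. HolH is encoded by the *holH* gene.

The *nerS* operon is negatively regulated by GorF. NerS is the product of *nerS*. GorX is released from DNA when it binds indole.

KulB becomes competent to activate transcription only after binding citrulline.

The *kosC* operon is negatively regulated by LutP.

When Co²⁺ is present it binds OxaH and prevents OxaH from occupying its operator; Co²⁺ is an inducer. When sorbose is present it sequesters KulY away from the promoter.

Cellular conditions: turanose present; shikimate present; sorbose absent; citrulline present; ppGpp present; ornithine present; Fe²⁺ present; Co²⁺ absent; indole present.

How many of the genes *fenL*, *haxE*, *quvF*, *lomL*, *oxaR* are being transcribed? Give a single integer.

Fe²⁺ is present, so GorF is active.
With repressor GorF bound, *nerS* is not transcribed.
So NerS is not produced.
Co²⁺ is absent, so OxaH is active.
With repressor OxaH bound, *holH* is not transcribed.
So HolH is not produced.
With no repressor bound, *fenL* is transcribed.
→ *fenL* is ON.
ppGpp is present, so NolD is active.
Turanose is present, so SovA is active.
No repressor is bound and NolD and SovA are active, so *haxE* is transcribed.
→ *haxE* is ON.
Indole is present, so GorX is inactive.
Sorbose is absent, so KulY is active.
No repressor is bound and KulY is active, so *quvF* is transcribed.
→ *quvF* is ON.
Shikimate is present, so QuvW is inactive.
Citrulline is present, so KulB is active.
No repressor is bound and KulB is active, so *lomL* is transcribed.
→ *lomL* is ON.
Ornithine is present, so LutP is active.
With repressor LutP bound, *kosC* is not transcribed.
So KosC is not produced.
With no repressor bound, *oxaR* is transcribed.
→ *oxaR* is ON.
5 of the 5 genes are transcribed.

5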